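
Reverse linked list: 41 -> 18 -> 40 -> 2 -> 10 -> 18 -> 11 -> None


Step 1: curr=41, set curr.next=prev(None) | reversed so far: 41
Step 2: curr=18, set curr.next=prev(41) | reversed so far: 18 -> 41
Step 3: curr=40, set curr.next=prev(18) | reversed so far: 40 -> 18 -> 41
Step 4: curr=2, set curr.next=prev(40) | reversed so far: 2 -> 40 -> 18 -> 41
Step 5: curr=10, set curr.next=prev(2) | reversed so far: 10 -> 2 -> 40 -> 18 -> 41
Step 6: curr=18, set curr.next=prev(10) | reversed so far: 18 -> 10 -> 2 -> 40 -> 18 -> 41
Step 7: curr=11, set curr.next=prev(18) | reversed so far: 11 -> 18 -> 10 -> 2 -> 40 -> 18 -> 41

11 -> 18 -> 10 -> 2 -> 40 -> 18 -> 41 -> None


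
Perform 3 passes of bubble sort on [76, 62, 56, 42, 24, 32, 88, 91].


Initial: [76, 62, 56, 42, 24, 32, 88, 91]
Pass 1: [62, 56, 42, 24, 32, 76, 88, 91] (5 swaps)
Pass 2: [56, 42, 24, 32, 62, 76, 88, 91] (4 swaps)
Pass 3: [42, 24, 32, 56, 62, 76, 88, 91] (3 swaps)

After 3 passes: [42, 24, 32, 56, 62, 76, 88, 91]


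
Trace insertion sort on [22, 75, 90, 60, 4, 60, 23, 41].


Initial: [22, 75, 90, 60, 4, 60, 23, 41]
Insert 75: [22, 75, 90, 60, 4, 60, 23, 41]
Insert 90: [22, 75, 90, 60, 4, 60, 23, 41]
Insert 60: [22, 60, 75, 90, 4, 60, 23, 41]
Insert 4: [4, 22, 60, 75, 90, 60, 23, 41]
Insert 60: [4, 22, 60, 60, 75, 90, 23, 41]
Insert 23: [4, 22, 23, 60, 60, 75, 90, 41]
Insert 41: [4, 22, 23, 41, 60, 60, 75, 90]

Sorted: [4, 22, 23, 41, 60, 60, 75, 90]


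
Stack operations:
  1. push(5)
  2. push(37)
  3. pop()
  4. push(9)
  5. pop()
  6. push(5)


push(5) -> [5]
push(37) -> [5, 37]
pop()->37, [5]
push(9) -> [5, 9]
pop()->9, [5]
push(5) -> [5, 5]

Final stack: [5, 5]


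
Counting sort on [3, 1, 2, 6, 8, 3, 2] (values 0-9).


Input: [3, 1, 2, 6, 8, 3, 2]
Counts: [0, 1, 2, 2, 0, 0, 1, 0, 1, 0]

Sorted: [1, 2, 2, 3, 3, 6, 8]


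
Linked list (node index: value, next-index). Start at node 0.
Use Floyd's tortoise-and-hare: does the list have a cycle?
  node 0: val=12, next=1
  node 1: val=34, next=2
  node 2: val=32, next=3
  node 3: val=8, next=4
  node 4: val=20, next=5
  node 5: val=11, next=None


Floyd's tortoise (slow, +1) and hare (fast, +2):
  init: slow=0, fast=0
  step 1: slow=1, fast=2
  step 2: slow=2, fast=4
  step 3: fast 4->5->None, no cycle

Cycle: no


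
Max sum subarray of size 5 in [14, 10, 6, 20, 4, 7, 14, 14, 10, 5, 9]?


[0:5]: 54
[1:6]: 47
[2:7]: 51
[3:8]: 59
[4:9]: 49
[5:10]: 50
[6:11]: 52

Max: 59 at [3:8]


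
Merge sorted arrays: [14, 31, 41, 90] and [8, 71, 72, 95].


Take 8 from B
Take 14 from A
Take 31 from A
Take 41 from A
Take 71 from B
Take 72 from B
Take 90 from A

Merged: [8, 14, 31, 41, 71, 72, 90, 95]


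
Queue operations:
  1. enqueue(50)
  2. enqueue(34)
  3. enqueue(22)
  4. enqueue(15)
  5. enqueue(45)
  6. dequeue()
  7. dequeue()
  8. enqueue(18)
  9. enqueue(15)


enqueue(50) -> [50]
enqueue(34) -> [50, 34]
enqueue(22) -> [50, 34, 22]
enqueue(15) -> [50, 34, 22, 15]
enqueue(45) -> [50, 34, 22, 15, 45]
dequeue()->50, [34, 22, 15, 45]
dequeue()->34, [22, 15, 45]
enqueue(18) -> [22, 15, 45, 18]
enqueue(15) -> [22, 15, 45, 18, 15]

Final queue: [22, 15, 45, 18, 15]


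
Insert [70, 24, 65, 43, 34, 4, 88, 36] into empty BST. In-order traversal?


Insert 70: root
Insert 24: L from 70
Insert 65: L from 70 -> R from 24
Insert 43: L from 70 -> R from 24 -> L from 65
Insert 34: L from 70 -> R from 24 -> L from 65 -> L from 43
Insert 4: L from 70 -> L from 24
Insert 88: R from 70
Insert 36: L from 70 -> R from 24 -> L from 65 -> L from 43 -> R from 34

In-order: [4, 24, 34, 36, 43, 65, 70, 88]


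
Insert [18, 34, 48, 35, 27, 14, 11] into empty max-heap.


Insert 18: [18]
Insert 34: [34, 18]
Insert 48: [48, 18, 34]
Insert 35: [48, 35, 34, 18]
Insert 27: [48, 35, 34, 18, 27]
Insert 14: [48, 35, 34, 18, 27, 14]
Insert 11: [48, 35, 34, 18, 27, 14, 11]

Final heap: [48, 35, 34, 18, 27, 14, 11]


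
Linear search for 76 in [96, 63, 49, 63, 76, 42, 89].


i=0: 96!=76
i=1: 63!=76
i=2: 49!=76
i=3: 63!=76
i=4: 76==76 found!

Found at 4, 5 comps


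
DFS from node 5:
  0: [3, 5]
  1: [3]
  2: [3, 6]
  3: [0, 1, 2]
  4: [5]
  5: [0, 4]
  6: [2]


Visit 5, push [4, 0]
Visit 0, push [3]
Visit 3, push [2, 1]
Visit 1, push []
Visit 2, push [6]
Visit 6, push []
Visit 4, push []

DFS order: [5, 0, 3, 1, 2, 6, 4]


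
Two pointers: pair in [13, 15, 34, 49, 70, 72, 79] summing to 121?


lo=0(13)+hi=6(79)=92
lo=1(15)+hi=6(79)=94
lo=2(34)+hi=6(79)=113
lo=3(49)+hi=6(79)=128
lo=3(49)+hi=5(72)=121

Yes: 49+72=121


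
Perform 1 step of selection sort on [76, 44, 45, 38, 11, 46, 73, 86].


Initial: [76, 44, 45, 38, 11, 46, 73, 86]
Step 1: min=11 at 4
  Swap: [11, 44, 45, 38, 76, 46, 73, 86]

After 1 step: [11, 44, 45, 38, 76, 46, 73, 86]


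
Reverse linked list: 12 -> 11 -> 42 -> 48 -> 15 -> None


Step 1: curr=12, set curr.next=prev(None) | reversed so far: 12
Step 2: curr=11, set curr.next=prev(12) | reversed so far: 11 -> 12
Step 3: curr=42, set curr.next=prev(11) | reversed so far: 42 -> 11 -> 12
Step 4: curr=48, set curr.next=prev(42) | reversed so far: 48 -> 42 -> 11 -> 12
Step 5: curr=15, set curr.next=prev(48) | reversed so far: 15 -> 48 -> 42 -> 11 -> 12

15 -> 48 -> 42 -> 11 -> 12 -> None


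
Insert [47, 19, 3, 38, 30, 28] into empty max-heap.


Insert 47: [47]
Insert 19: [47, 19]
Insert 3: [47, 19, 3]
Insert 38: [47, 38, 3, 19]
Insert 30: [47, 38, 3, 19, 30]
Insert 28: [47, 38, 28, 19, 30, 3]

Final heap: [47, 38, 28, 19, 30, 3]


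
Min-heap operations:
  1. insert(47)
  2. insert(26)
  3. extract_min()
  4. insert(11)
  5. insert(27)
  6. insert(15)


insert(47) -> [47]
insert(26) -> [26, 47]
extract_min()->26, [47]
insert(11) -> [11, 47]
insert(27) -> [11, 47, 27]
insert(15) -> [11, 15, 27, 47]

Final heap: [11, 15, 27, 47]


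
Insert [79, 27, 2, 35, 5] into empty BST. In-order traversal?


Insert 79: root
Insert 27: L from 79
Insert 2: L from 79 -> L from 27
Insert 35: L from 79 -> R from 27
Insert 5: L from 79 -> L from 27 -> R from 2

In-order: [2, 5, 27, 35, 79]


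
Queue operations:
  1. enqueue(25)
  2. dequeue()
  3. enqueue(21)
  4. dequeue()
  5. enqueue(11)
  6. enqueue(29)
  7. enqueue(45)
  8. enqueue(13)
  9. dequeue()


enqueue(25) -> [25]
dequeue()->25, []
enqueue(21) -> [21]
dequeue()->21, []
enqueue(11) -> [11]
enqueue(29) -> [11, 29]
enqueue(45) -> [11, 29, 45]
enqueue(13) -> [11, 29, 45, 13]
dequeue()->11, [29, 45, 13]

Final queue: [29, 45, 13]


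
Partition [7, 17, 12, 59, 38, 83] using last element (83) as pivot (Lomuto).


Pivot: 83
  7 <= 83: advance i (no swap)
  17 <= 83: advance i (no swap)
  12 <= 83: advance i (no swap)
  59 <= 83: advance i (no swap)
  38 <= 83: advance i (no swap)
Place pivot at 5: [7, 17, 12, 59, 38, 83]

Partitioned: [7, 17, 12, 59, 38, 83]


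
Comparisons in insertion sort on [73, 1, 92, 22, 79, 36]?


Algorithm: insertion sort
Input: [73, 1, 92, 22, 79, 36]
Sorted: [1, 22, 36, 73, 79, 92]

11


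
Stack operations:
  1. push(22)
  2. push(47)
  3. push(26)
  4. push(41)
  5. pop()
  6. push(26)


push(22) -> [22]
push(47) -> [22, 47]
push(26) -> [22, 47, 26]
push(41) -> [22, 47, 26, 41]
pop()->41, [22, 47, 26]
push(26) -> [22, 47, 26, 26]

Final stack: [22, 47, 26, 26]


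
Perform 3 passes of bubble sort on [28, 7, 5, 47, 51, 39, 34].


Initial: [28, 7, 5, 47, 51, 39, 34]
Pass 1: [7, 5, 28, 47, 39, 34, 51] (4 swaps)
Pass 2: [5, 7, 28, 39, 34, 47, 51] (3 swaps)
Pass 3: [5, 7, 28, 34, 39, 47, 51] (1 swaps)

After 3 passes: [5, 7, 28, 34, 39, 47, 51]


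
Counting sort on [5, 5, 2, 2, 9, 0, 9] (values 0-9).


Input: [5, 5, 2, 2, 9, 0, 9]
Counts: [1, 0, 2, 0, 0, 2, 0, 0, 0, 2]

Sorted: [0, 2, 2, 5, 5, 9, 9]


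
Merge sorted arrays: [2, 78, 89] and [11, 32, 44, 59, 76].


Take 2 from A
Take 11 from B
Take 32 from B
Take 44 from B
Take 59 from B
Take 76 from B

Merged: [2, 11, 32, 44, 59, 76, 78, 89]


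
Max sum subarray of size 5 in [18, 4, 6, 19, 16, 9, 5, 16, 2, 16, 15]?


[0:5]: 63
[1:6]: 54
[2:7]: 55
[3:8]: 65
[4:9]: 48
[5:10]: 48
[6:11]: 54

Max: 65 at [3:8]


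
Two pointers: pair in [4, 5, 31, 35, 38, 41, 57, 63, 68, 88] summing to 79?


lo=0(4)+hi=9(88)=92
lo=0(4)+hi=8(68)=72
lo=1(5)+hi=8(68)=73
lo=2(31)+hi=8(68)=99
lo=2(31)+hi=7(63)=94
lo=2(31)+hi=6(57)=88
lo=2(31)+hi=5(41)=72
lo=3(35)+hi=5(41)=76
lo=4(38)+hi=5(41)=79

Yes: 38+41=79


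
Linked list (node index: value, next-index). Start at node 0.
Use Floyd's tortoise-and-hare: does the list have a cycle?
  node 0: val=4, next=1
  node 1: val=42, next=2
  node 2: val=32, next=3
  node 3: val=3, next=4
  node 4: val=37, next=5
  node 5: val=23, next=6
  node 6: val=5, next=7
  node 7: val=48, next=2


Floyd's tortoise (slow, +1) and hare (fast, +2):
  init: slow=0, fast=0
  step 1: slow=1, fast=2
  step 2: slow=2, fast=4
  step 3: slow=3, fast=6
  step 4: slow=4, fast=2
  step 5: slow=5, fast=4
  step 6: slow=6, fast=6
  slow == fast at node 6: cycle detected

Cycle: yes


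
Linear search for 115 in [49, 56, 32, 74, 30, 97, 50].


i=0: 49!=115
i=1: 56!=115
i=2: 32!=115
i=3: 74!=115
i=4: 30!=115
i=5: 97!=115
i=6: 50!=115

Not found, 7 comps


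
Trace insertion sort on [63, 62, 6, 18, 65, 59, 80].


Initial: [63, 62, 6, 18, 65, 59, 80]
Insert 62: [62, 63, 6, 18, 65, 59, 80]
Insert 6: [6, 62, 63, 18, 65, 59, 80]
Insert 18: [6, 18, 62, 63, 65, 59, 80]
Insert 65: [6, 18, 62, 63, 65, 59, 80]
Insert 59: [6, 18, 59, 62, 63, 65, 80]
Insert 80: [6, 18, 59, 62, 63, 65, 80]

Sorted: [6, 18, 59, 62, 63, 65, 80]


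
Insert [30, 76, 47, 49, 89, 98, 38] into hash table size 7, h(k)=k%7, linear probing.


Insert 30: h=2 -> slot 2
Insert 76: h=6 -> slot 6
Insert 47: h=5 -> slot 5
Insert 49: h=0 -> slot 0
Insert 89: h=5, 3 probes -> slot 1
Insert 98: h=0, 3 probes -> slot 3
Insert 38: h=3, 1 probes -> slot 4

Table: [49, 89, 30, 98, 38, 47, 76]


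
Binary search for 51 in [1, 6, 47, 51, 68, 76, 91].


Step 1: lo=0, hi=6, mid=3, val=51

Found at index 3


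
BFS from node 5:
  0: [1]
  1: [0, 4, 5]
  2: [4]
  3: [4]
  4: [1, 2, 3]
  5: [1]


Visit 5, enqueue [1]
Visit 1, enqueue [0, 4]
Visit 0, enqueue []
Visit 4, enqueue [2, 3]
Visit 2, enqueue []
Visit 3, enqueue []

BFS order: [5, 1, 0, 4, 2, 3]


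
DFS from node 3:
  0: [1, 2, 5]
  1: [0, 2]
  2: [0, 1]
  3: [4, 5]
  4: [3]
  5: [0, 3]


Visit 3, push [5, 4]
Visit 4, push []
Visit 5, push [0]
Visit 0, push [2, 1]
Visit 1, push [2]
Visit 2, push []

DFS order: [3, 4, 5, 0, 1, 2]


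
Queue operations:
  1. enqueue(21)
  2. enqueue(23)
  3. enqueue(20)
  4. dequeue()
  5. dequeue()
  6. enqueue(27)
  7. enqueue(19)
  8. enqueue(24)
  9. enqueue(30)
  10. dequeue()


enqueue(21) -> [21]
enqueue(23) -> [21, 23]
enqueue(20) -> [21, 23, 20]
dequeue()->21, [23, 20]
dequeue()->23, [20]
enqueue(27) -> [20, 27]
enqueue(19) -> [20, 27, 19]
enqueue(24) -> [20, 27, 19, 24]
enqueue(30) -> [20, 27, 19, 24, 30]
dequeue()->20, [27, 19, 24, 30]

Final queue: [27, 19, 24, 30]


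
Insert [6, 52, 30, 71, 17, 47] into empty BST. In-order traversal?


Insert 6: root
Insert 52: R from 6
Insert 30: R from 6 -> L from 52
Insert 71: R from 6 -> R from 52
Insert 17: R from 6 -> L from 52 -> L from 30
Insert 47: R from 6 -> L from 52 -> R from 30

In-order: [6, 17, 30, 47, 52, 71]


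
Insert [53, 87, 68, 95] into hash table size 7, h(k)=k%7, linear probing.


Insert 53: h=4 -> slot 4
Insert 87: h=3 -> slot 3
Insert 68: h=5 -> slot 5
Insert 95: h=4, 2 probes -> slot 6

Table: [None, None, None, 87, 53, 68, 95]


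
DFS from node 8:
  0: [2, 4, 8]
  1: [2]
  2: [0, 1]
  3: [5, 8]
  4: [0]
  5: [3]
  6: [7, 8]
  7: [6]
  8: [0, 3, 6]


Visit 8, push [6, 3, 0]
Visit 0, push [4, 2]
Visit 2, push [1]
Visit 1, push []
Visit 4, push []
Visit 3, push [5]
Visit 5, push []
Visit 6, push [7]
Visit 7, push []

DFS order: [8, 0, 2, 1, 4, 3, 5, 6, 7]


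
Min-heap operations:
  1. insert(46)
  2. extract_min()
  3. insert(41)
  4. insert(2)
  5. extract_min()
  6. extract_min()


insert(46) -> [46]
extract_min()->46, []
insert(41) -> [41]
insert(2) -> [2, 41]
extract_min()->2, [41]
extract_min()->41, []

Final heap: []


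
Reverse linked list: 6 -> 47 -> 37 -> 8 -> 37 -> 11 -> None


Step 1: curr=6, set curr.next=prev(None) | reversed so far: 6
Step 2: curr=47, set curr.next=prev(6) | reversed so far: 47 -> 6
Step 3: curr=37, set curr.next=prev(47) | reversed so far: 37 -> 47 -> 6
Step 4: curr=8, set curr.next=prev(37) | reversed so far: 8 -> 37 -> 47 -> 6
Step 5: curr=37, set curr.next=prev(8) | reversed so far: 37 -> 8 -> 37 -> 47 -> 6
Step 6: curr=11, set curr.next=prev(37) | reversed so far: 11 -> 37 -> 8 -> 37 -> 47 -> 6

11 -> 37 -> 8 -> 37 -> 47 -> 6 -> None


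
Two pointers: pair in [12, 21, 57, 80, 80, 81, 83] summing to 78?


lo=0(12)+hi=6(83)=95
lo=0(12)+hi=5(81)=93
lo=0(12)+hi=4(80)=92
lo=0(12)+hi=3(80)=92
lo=0(12)+hi=2(57)=69
lo=1(21)+hi=2(57)=78

Yes: 21+57=78


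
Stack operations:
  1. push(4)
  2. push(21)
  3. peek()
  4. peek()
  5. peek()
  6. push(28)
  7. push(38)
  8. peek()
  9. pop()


push(4) -> [4]
push(21) -> [4, 21]
peek()->21
peek()->21
peek()->21
push(28) -> [4, 21, 28]
push(38) -> [4, 21, 28, 38]
peek()->38
pop()->38, [4, 21, 28]

Final stack: [4, 21, 28]


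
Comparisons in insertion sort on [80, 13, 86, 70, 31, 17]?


Algorithm: insertion sort
Input: [80, 13, 86, 70, 31, 17]
Sorted: [13, 17, 31, 70, 80, 86]

14


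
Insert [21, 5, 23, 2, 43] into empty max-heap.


Insert 21: [21]
Insert 5: [21, 5]
Insert 23: [23, 5, 21]
Insert 2: [23, 5, 21, 2]
Insert 43: [43, 23, 21, 2, 5]

Final heap: [43, 23, 21, 2, 5]


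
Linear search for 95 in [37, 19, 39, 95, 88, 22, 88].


i=0: 37!=95
i=1: 19!=95
i=2: 39!=95
i=3: 95==95 found!

Found at 3, 4 comps


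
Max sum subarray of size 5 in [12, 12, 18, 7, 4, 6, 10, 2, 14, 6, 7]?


[0:5]: 53
[1:6]: 47
[2:7]: 45
[3:8]: 29
[4:9]: 36
[5:10]: 38
[6:11]: 39

Max: 53 at [0:5]


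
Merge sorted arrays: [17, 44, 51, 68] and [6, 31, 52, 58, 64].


Take 6 from B
Take 17 from A
Take 31 from B
Take 44 from A
Take 51 from A
Take 52 from B
Take 58 from B
Take 64 from B

Merged: [6, 17, 31, 44, 51, 52, 58, 64, 68]


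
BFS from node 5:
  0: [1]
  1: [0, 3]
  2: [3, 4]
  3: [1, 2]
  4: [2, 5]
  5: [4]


Visit 5, enqueue [4]
Visit 4, enqueue [2]
Visit 2, enqueue [3]
Visit 3, enqueue [1]
Visit 1, enqueue [0]
Visit 0, enqueue []

BFS order: [5, 4, 2, 3, 1, 0]


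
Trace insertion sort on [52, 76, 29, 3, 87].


Initial: [52, 76, 29, 3, 87]
Insert 76: [52, 76, 29, 3, 87]
Insert 29: [29, 52, 76, 3, 87]
Insert 3: [3, 29, 52, 76, 87]
Insert 87: [3, 29, 52, 76, 87]

Sorted: [3, 29, 52, 76, 87]


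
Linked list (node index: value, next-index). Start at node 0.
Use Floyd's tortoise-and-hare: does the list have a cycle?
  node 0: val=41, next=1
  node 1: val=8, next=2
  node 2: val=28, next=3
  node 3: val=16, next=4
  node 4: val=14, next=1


Floyd's tortoise (slow, +1) and hare (fast, +2):
  init: slow=0, fast=0
  step 1: slow=1, fast=2
  step 2: slow=2, fast=4
  step 3: slow=3, fast=2
  step 4: slow=4, fast=4
  slow == fast at node 4: cycle detected

Cycle: yes


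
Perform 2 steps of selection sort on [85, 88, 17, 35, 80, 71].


Initial: [85, 88, 17, 35, 80, 71]
Step 1: min=17 at 2
  Swap: [17, 88, 85, 35, 80, 71]
Step 2: min=35 at 3
  Swap: [17, 35, 85, 88, 80, 71]

After 2 steps: [17, 35, 85, 88, 80, 71]


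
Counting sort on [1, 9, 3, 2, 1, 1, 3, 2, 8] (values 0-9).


Input: [1, 9, 3, 2, 1, 1, 3, 2, 8]
Counts: [0, 3, 2, 2, 0, 0, 0, 0, 1, 1]

Sorted: [1, 1, 1, 2, 2, 3, 3, 8, 9]


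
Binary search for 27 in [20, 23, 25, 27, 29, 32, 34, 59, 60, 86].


Step 1: lo=0, hi=9, mid=4, val=29
Step 2: lo=0, hi=3, mid=1, val=23
Step 3: lo=2, hi=3, mid=2, val=25
Step 4: lo=3, hi=3, mid=3, val=27

Found at index 3


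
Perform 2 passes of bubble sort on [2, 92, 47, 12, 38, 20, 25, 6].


Initial: [2, 92, 47, 12, 38, 20, 25, 6]
Pass 1: [2, 47, 12, 38, 20, 25, 6, 92] (6 swaps)
Pass 2: [2, 12, 38, 20, 25, 6, 47, 92] (5 swaps)

After 2 passes: [2, 12, 38, 20, 25, 6, 47, 92]


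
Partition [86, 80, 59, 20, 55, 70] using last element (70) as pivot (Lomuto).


Pivot: 70
  59 <= 70: swap -> [59, 80, 86, 20, 55, 70]
  20 <= 70: swap -> [59, 20, 86, 80, 55, 70]
  55 <= 70: swap -> [59, 20, 55, 80, 86, 70]
Place pivot at 3: [59, 20, 55, 70, 86, 80]

Partitioned: [59, 20, 55, 70, 86, 80]


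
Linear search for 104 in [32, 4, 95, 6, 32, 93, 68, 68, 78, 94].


i=0: 32!=104
i=1: 4!=104
i=2: 95!=104
i=3: 6!=104
i=4: 32!=104
i=5: 93!=104
i=6: 68!=104
i=7: 68!=104
i=8: 78!=104
i=9: 94!=104

Not found, 10 comps


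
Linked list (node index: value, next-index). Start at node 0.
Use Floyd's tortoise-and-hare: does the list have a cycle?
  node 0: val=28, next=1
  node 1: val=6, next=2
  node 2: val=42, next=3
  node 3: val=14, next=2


Floyd's tortoise (slow, +1) and hare (fast, +2):
  init: slow=0, fast=0
  step 1: slow=1, fast=2
  step 2: slow=2, fast=2
  slow == fast at node 2: cycle detected

Cycle: yes


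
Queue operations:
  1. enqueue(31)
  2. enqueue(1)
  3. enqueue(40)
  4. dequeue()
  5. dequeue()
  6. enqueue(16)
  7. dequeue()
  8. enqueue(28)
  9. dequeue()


enqueue(31) -> [31]
enqueue(1) -> [31, 1]
enqueue(40) -> [31, 1, 40]
dequeue()->31, [1, 40]
dequeue()->1, [40]
enqueue(16) -> [40, 16]
dequeue()->40, [16]
enqueue(28) -> [16, 28]
dequeue()->16, [28]

Final queue: [28]


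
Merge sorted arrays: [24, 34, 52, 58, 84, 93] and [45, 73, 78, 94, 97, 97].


Take 24 from A
Take 34 from A
Take 45 from B
Take 52 from A
Take 58 from A
Take 73 from B
Take 78 from B
Take 84 from A
Take 93 from A

Merged: [24, 34, 45, 52, 58, 73, 78, 84, 93, 94, 97, 97]


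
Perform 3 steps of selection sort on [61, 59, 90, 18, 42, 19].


Initial: [61, 59, 90, 18, 42, 19]
Step 1: min=18 at 3
  Swap: [18, 59, 90, 61, 42, 19]
Step 2: min=19 at 5
  Swap: [18, 19, 90, 61, 42, 59]
Step 3: min=42 at 4
  Swap: [18, 19, 42, 61, 90, 59]

After 3 steps: [18, 19, 42, 61, 90, 59]


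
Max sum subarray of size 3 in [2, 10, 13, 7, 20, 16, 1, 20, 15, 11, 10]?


[0:3]: 25
[1:4]: 30
[2:5]: 40
[3:6]: 43
[4:7]: 37
[5:8]: 37
[6:9]: 36
[7:10]: 46
[8:11]: 36

Max: 46 at [7:10]


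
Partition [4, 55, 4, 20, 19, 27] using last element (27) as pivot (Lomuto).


Pivot: 27
  4 <= 27: advance i (no swap)
  4 <= 27: swap -> [4, 4, 55, 20, 19, 27]
  20 <= 27: swap -> [4, 4, 20, 55, 19, 27]
  19 <= 27: swap -> [4, 4, 20, 19, 55, 27]
Place pivot at 4: [4, 4, 20, 19, 27, 55]

Partitioned: [4, 4, 20, 19, 27, 55]


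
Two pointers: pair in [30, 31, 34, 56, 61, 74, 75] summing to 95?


lo=0(30)+hi=6(75)=105
lo=0(30)+hi=5(74)=104
lo=0(30)+hi=4(61)=91
lo=1(31)+hi=4(61)=92
lo=2(34)+hi=4(61)=95

Yes: 34+61=95


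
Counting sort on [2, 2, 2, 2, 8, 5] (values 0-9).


Input: [2, 2, 2, 2, 8, 5]
Counts: [0, 0, 4, 0, 0, 1, 0, 0, 1, 0]

Sorted: [2, 2, 2, 2, 5, 8]


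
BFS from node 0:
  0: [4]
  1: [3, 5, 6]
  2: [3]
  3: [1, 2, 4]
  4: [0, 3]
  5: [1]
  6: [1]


Visit 0, enqueue [4]
Visit 4, enqueue [3]
Visit 3, enqueue [1, 2]
Visit 1, enqueue [5, 6]
Visit 2, enqueue []
Visit 5, enqueue []
Visit 6, enqueue []

BFS order: [0, 4, 3, 1, 2, 5, 6]


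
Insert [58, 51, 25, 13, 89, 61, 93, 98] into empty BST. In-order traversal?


Insert 58: root
Insert 51: L from 58
Insert 25: L from 58 -> L from 51
Insert 13: L from 58 -> L from 51 -> L from 25
Insert 89: R from 58
Insert 61: R from 58 -> L from 89
Insert 93: R from 58 -> R from 89
Insert 98: R from 58 -> R from 89 -> R from 93

In-order: [13, 25, 51, 58, 61, 89, 93, 98]


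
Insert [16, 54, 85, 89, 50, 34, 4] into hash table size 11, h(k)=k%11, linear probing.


Insert 16: h=5 -> slot 5
Insert 54: h=10 -> slot 10
Insert 85: h=8 -> slot 8
Insert 89: h=1 -> slot 1
Insert 50: h=6 -> slot 6
Insert 34: h=1, 1 probes -> slot 2
Insert 4: h=4 -> slot 4

Table: [None, 89, 34, None, 4, 16, 50, None, 85, None, 54]


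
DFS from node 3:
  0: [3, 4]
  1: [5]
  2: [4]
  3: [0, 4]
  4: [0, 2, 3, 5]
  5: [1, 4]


Visit 3, push [4, 0]
Visit 0, push [4]
Visit 4, push [5, 2]
Visit 2, push []
Visit 5, push [1]
Visit 1, push []

DFS order: [3, 0, 4, 2, 5, 1]


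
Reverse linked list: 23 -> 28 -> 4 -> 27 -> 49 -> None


Step 1: curr=23, set curr.next=prev(None) | reversed so far: 23
Step 2: curr=28, set curr.next=prev(23) | reversed so far: 28 -> 23
Step 3: curr=4, set curr.next=prev(28) | reversed so far: 4 -> 28 -> 23
Step 4: curr=27, set curr.next=prev(4) | reversed so far: 27 -> 4 -> 28 -> 23
Step 5: curr=49, set curr.next=prev(27) | reversed so far: 49 -> 27 -> 4 -> 28 -> 23

49 -> 27 -> 4 -> 28 -> 23 -> None


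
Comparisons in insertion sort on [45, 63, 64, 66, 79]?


Algorithm: insertion sort
Input: [45, 63, 64, 66, 79]
Sorted: [45, 63, 64, 66, 79]

4


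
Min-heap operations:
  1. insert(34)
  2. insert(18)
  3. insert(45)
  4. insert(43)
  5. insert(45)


insert(34) -> [34]
insert(18) -> [18, 34]
insert(45) -> [18, 34, 45]
insert(43) -> [18, 34, 45, 43]
insert(45) -> [18, 34, 45, 43, 45]

Final heap: [18, 34, 45, 43, 45]


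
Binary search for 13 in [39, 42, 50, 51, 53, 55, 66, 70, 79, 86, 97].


Step 1: lo=0, hi=10, mid=5, val=55
Step 2: lo=0, hi=4, mid=2, val=50
Step 3: lo=0, hi=1, mid=0, val=39

Not found


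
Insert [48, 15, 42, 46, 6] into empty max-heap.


Insert 48: [48]
Insert 15: [48, 15]
Insert 42: [48, 15, 42]
Insert 46: [48, 46, 42, 15]
Insert 6: [48, 46, 42, 15, 6]

Final heap: [48, 46, 42, 15, 6]


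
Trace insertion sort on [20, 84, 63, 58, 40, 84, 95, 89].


Initial: [20, 84, 63, 58, 40, 84, 95, 89]
Insert 84: [20, 84, 63, 58, 40, 84, 95, 89]
Insert 63: [20, 63, 84, 58, 40, 84, 95, 89]
Insert 58: [20, 58, 63, 84, 40, 84, 95, 89]
Insert 40: [20, 40, 58, 63, 84, 84, 95, 89]
Insert 84: [20, 40, 58, 63, 84, 84, 95, 89]
Insert 95: [20, 40, 58, 63, 84, 84, 95, 89]
Insert 89: [20, 40, 58, 63, 84, 84, 89, 95]

Sorted: [20, 40, 58, 63, 84, 84, 89, 95]


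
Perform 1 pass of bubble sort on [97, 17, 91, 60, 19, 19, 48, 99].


Initial: [97, 17, 91, 60, 19, 19, 48, 99]
Pass 1: [17, 91, 60, 19, 19, 48, 97, 99] (6 swaps)

After 1 pass: [17, 91, 60, 19, 19, 48, 97, 99]


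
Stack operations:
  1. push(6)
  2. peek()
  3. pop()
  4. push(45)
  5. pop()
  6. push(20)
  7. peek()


push(6) -> [6]
peek()->6
pop()->6, []
push(45) -> [45]
pop()->45, []
push(20) -> [20]
peek()->20

Final stack: [20]


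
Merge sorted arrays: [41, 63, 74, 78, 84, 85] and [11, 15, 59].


Take 11 from B
Take 15 from B
Take 41 from A
Take 59 from B

Merged: [11, 15, 41, 59, 63, 74, 78, 84, 85]


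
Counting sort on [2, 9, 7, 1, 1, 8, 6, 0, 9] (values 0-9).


Input: [2, 9, 7, 1, 1, 8, 6, 0, 9]
Counts: [1, 2, 1, 0, 0, 0, 1, 1, 1, 2]

Sorted: [0, 1, 1, 2, 6, 7, 8, 9, 9]


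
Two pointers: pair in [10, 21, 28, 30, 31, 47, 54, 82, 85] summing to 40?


lo=0(10)+hi=8(85)=95
lo=0(10)+hi=7(82)=92
lo=0(10)+hi=6(54)=64
lo=0(10)+hi=5(47)=57
lo=0(10)+hi=4(31)=41
lo=0(10)+hi=3(30)=40

Yes: 10+30=40


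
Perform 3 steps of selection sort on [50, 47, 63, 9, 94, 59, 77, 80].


Initial: [50, 47, 63, 9, 94, 59, 77, 80]
Step 1: min=9 at 3
  Swap: [9, 47, 63, 50, 94, 59, 77, 80]
Step 2: min=47 at 1
  Swap: [9, 47, 63, 50, 94, 59, 77, 80]
Step 3: min=50 at 3
  Swap: [9, 47, 50, 63, 94, 59, 77, 80]

After 3 steps: [9, 47, 50, 63, 94, 59, 77, 80]


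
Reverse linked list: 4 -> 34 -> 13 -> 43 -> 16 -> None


Step 1: curr=4, set curr.next=prev(None) | reversed so far: 4
Step 2: curr=34, set curr.next=prev(4) | reversed so far: 34 -> 4
Step 3: curr=13, set curr.next=prev(34) | reversed so far: 13 -> 34 -> 4
Step 4: curr=43, set curr.next=prev(13) | reversed so far: 43 -> 13 -> 34 -> 4
Step 5: curr=16, set curr.next=prev(43) | reversed so far: 16 -> 43 -> 13 -> 34 -> 4

16 -> 43 -> 13 -> 34 -> 4 -> None


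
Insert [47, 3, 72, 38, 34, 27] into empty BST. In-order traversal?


Insert 47: root
Insert 3: L from 47
Insert 72: R from 47
Insert 38: L from 47 -> R from 3
Insert 34: L from 47 -> R from 3 -> L from 38
Insert 27: L from 47 -> R from 3 -> L from 38 -> L from 34

In-order: [3, 27, 34, 38, 47, 72]


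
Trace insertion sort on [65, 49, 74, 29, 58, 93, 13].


Initial: [65, 49, 74, 29, 58, 93, 13]
Insert 49: [49, 65, 74, 29, 58, 93, 13]
Insert 74: [49, 65, 74, 29, 58, 93, 13]
Insert 29: [29, 49, 65, 74, 58, 93, 13]
Insert 58: [29, 49, 58, 65, 74, 93, 13]
Insert 93: [29, 49, 58, 65, 74, 93, 13]
Insert 13: [13, 29, 49, 58, 65, 74, 93]

Sorted: [13, 29, 49, 58, 65, 74, 93]


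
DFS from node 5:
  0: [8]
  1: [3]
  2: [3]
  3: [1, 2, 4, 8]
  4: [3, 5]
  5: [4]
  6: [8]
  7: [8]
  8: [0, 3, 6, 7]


Visit 5, push [4]
Visit 4, push [3]
Visit 3, push [8, 2, 1]
Visit 1, push []
Visit 2, push []
Visit 8, push [7, 6, 0]
Visit 0, push []
Visit 6, push []
Visit 7, push []

DFS order: [5, 4, 3, 1, 2, 8, 0, 6, 7]


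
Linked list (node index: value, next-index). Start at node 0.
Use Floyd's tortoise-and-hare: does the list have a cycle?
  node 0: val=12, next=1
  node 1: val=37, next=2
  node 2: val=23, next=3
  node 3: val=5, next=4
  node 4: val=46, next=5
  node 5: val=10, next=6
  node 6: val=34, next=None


Floyd's tortoise (slow, +1) and hare (fast, +2):
  init: slow=0, fast=0
  step 1: slow=1, fast=2
  step 2: slow=2, fast=4
  step 3: slow=3, fast=6
  step 4: fast -> None, no cycle

Cycle: no


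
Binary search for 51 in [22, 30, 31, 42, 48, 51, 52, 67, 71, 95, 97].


Step 1: lo=0, hi=10, mid=5, val=51

Found at index 5


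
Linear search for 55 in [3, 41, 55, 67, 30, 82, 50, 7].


i=0: 3!=55
i=1: 41!=55
i=2: 55==55 found!

Found at 2, 3 comps


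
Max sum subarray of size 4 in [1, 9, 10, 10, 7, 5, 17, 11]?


[0:4]: 30
[1:5]: 36
[2:6]: 32
[3:7]: 39
[4:8]: 40

Max: 40 at [4:8]


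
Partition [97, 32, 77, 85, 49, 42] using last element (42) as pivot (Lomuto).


Pivot: 42
  32 <= 42: swap -> [32, 97, 77, 85, 49, 42]
Place pivot at 1: [32, 42, 77, 85, 49, 97]

Partitioned: [32, 42, 77, 85, 49, 97]


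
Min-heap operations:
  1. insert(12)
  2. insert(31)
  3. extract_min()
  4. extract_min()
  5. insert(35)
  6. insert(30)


insert(12) -> [12]
insert(31) -> [12, 31]
extract_min()->12, [31]
extract_min()->31, []
insert(35) -> [35]
insert(30) -> [30, 35]

Final heap: [30, 35]


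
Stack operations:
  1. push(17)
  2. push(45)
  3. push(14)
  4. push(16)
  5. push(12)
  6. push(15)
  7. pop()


push(17) -> [17]
push(45) -> [17, 45]
push(14) -> [17, 45, 14]
push(16) -> [17, 45, 14, 16]
push(12) -> [17, 45, 14, 16, 12]
push(15) -> [17, 45, 14, 16, 12, 15]
pop()->15, [17, 45, 14, 16, 12]

Final stack: [17, 45, 14, 16, 12]


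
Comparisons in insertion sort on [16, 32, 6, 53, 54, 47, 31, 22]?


Algorithm: insertion sort
Input: [16, 32, 6, 53, 54, 47, 31, 22]
Sorted: [6, 16, 22, 31, 32, 47, 53, 54]

19


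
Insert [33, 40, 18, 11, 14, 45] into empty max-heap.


Insert 33: [33]
Insert 40: [40, 33]
Insert 18: [40, 33, 18]
Insert 11: [40, 33, 18, 11]
Insert 14: [40, 33, 18, 11, 14]
Insert 45: [45, 33, 40, 11, 14, 18]

Final heap: [45, 33, 40, 11, 14, 18]


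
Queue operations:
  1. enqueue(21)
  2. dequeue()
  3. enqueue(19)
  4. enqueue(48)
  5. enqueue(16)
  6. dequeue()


enqueue(21) -> [21]
dequeue()->21, []
enqueue(19) -> [19]
enqueue(48) -> [19, 48]
enqueue(16) -> [19, 48, 16]
dequeue()->19, [48, 16]

Final queue: [48, 16]


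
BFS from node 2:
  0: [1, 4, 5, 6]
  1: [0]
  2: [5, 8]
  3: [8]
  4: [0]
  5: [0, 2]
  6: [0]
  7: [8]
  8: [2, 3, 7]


Visit 2, enqueue [5, 8]
Visit 5, enqueue [0]
Visit 8, enqueue [3, 7]
Visit 0, enqueue [1, 4, 6]
Visit 3, enqueue []
Visit 7, enqueue []
Visit 1, enqueue []
Visit 4, enqueue []
Visit 6, enqueue []

BFS order: [2, 5, 8, 0, 3, 7, 1, 4, 6]


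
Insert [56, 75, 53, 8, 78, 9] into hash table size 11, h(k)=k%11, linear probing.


Insert 56: h=1 -> slot 1
Insert 75: h=9 -> slot 9
Insert 53: h=9, 1 probes -> slot 10
Insert 8: h=8 -> slot 8
Insert 78: h=1, 1 probes -> slot 2
Insert 9: h=9, 2 probes -> slot 0

Table: [9, 56, 78, None, None, None, None, None, 8, 75, 53]


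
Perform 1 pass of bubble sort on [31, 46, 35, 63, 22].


Initial: [31, 46, 35, 63, 22]
Pass 1: [31, 35, 46, 22, 63] (2 swaps)

After 1 pass: [31, 35, 46, 22, 63]


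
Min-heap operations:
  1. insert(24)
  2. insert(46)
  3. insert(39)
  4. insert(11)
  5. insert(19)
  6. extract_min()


insert(24) -> [24]
insert(46) -> [24, 46]
insert(39) -> [24, 46, 39]
insert(11) -> [11, 24, 39, 46]
insert(19) -> [11, 19, 39, 46, 24]
extract_min()->11, [19, 24, 39, 46]

Final heap: [19, 24, 39, 46]


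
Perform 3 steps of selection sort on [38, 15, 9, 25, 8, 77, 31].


Initial: [38, 15, 9, 25, 8, 77, 31]
Step 1: min=8 at 4
  Swap: [8, 15, 9, 25, 38, 77, 31]
Step 2: min=9 at 2
  Swap: [8, 9, 15, 25, 38, 77, 31]
Step 3: min=15 at 2
  Swap: [8, 9, 15, 25, 38, 77, 31]

After 3 steps: [8, 9, 15, 25, 38, 77, 31]


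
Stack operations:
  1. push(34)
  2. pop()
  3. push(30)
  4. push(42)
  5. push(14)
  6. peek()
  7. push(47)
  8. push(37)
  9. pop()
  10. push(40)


push(34) -> [34]
pop()->34, []
push(30) -> [30]
push(42) -> [30, 42]
push(14) -> [30, 42, 14]
peek()->14
push(47) -> [30, 42, 14, 47]
push(37) -> [30, 42, 14, 47, 37]
pop()->37, [30, 42, 14, 47]
push(40) -> [30, 42, 14, 47, 40]

Final stack: [30, 42, 14, 47, 40]


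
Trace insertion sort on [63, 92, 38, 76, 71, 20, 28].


Initial: [63, 92, 38, 76, 71, 20, 28]
Insert 92: [63, 92, 38, 76, 71, 20, 28]
Insert 38: [38, 63, 92, 76, 71, 20, 28]
Insert 76: [38, 63, 76, 92, 71, 20, 28]
Insert 71: [38, 63, 71, 76, 92, 20, 28]
Insert 20: [20, 38, 63, 71, 76, 92, 28]
Insert 28: [20, 28, 38, 63, 71, 76, 92]

Sorted: [20, 28, 38, 63, 71, 76, 92]


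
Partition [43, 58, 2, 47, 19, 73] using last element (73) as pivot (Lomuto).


Pivot: 73
  43 <= 73: advance i (no swap)
  58 <= 73: advance i (no swap)
  2 <= 73: advance i (no swap)
  47 <= 73: advance i (no swap)
  19 <= 73: advance i (no swap)
Place pivot at 5: [43, 58, 2, 47, 19, 73]

Partitioned: [43, 58, 2, 47, 19, 73]


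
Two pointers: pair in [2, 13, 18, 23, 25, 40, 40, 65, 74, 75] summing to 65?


lo=0(2)+hi=9(75)=77
lo=0(2)+hi=8(74)=76
lo=0(2)+hi=7(65)=67
lo=0(2)+hi=6(40)=42
lo=1(13)+hi=6(40)=53
lo=2(18)+hi=6(40)=58
lo=3(23)+hi=6(40)=63
lo=4(25)+hi=6(40)=65

Yes: 25+40=65


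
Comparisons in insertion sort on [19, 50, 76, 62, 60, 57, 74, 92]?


Algorithm: insertion sort
Input: [19, 50, 76, 62, 60, 57, 74, 92]
Sorted: [19, 50, 57, 60, 62, 74, 76, 92]

14


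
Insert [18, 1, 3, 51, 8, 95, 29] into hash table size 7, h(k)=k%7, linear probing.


Insert 18: h=4 -> slot 4
Insert 1: h=1 -> slot 1
Insert 3: h=3 -> slot 3
Insert 51: h=2 -> slot 2
Insert 8: h=1, 4 probes -> slot 5
Insert 95: h=4, 2 probes -> slot 6
Insert 29: h=1, 6 probes -> slot 0

Table: [29, 1, 51, 3, 18, 8, 95]


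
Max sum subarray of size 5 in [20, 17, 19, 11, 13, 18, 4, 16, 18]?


[0:5]: 80
[1:6]: 78
[2:7]: 65
[3:8]: 62
[4:9]: 69

Max: 80 at [0:5]


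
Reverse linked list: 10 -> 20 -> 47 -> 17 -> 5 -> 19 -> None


Step 1: curr=10, set curr.next=prev(None) | reversed so far: 10
Step 2: curr=20, set curr.next=prev(10) | reversed so far: 20 -> 10
Step 3: curr=47, set curr.next=prev(20) | reversed so far: 47 -> 20 -> 10
Step 4: curr=17, set curr.next=prev(47) | reversed so far: 17 -> 47 -> 20 -> 10
Step 5: curr=5, set curr.next=prev(17) | reversed so far: 5 -> 17 -> 47 -> 20 -> 10
Step 6: curr=19, set curr.next=prev(5) | reversed so far: 19 -> 5 -> 17 -> 47 -> 20 -> 10

19 -> 5 -> 17 -> 47 -> 20 -> 10 -> None


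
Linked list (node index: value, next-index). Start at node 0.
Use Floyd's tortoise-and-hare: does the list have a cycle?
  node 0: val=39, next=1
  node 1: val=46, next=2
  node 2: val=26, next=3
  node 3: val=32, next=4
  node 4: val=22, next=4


Floyd's tortoise (slow, +1) and hare (fast, +2):
  init: slow=0, fast=0
  step 1: slow=1, fast=2
  step 2: slow=2, fast=4
  step 3: slow=3, fast=4
  step 4: slow=4, fast=4
  slow == fast at node 4: cycle detected

Cycle: yes


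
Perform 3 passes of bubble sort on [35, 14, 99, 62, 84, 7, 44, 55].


Initial: [35, 14, 99, 62, 84, 7, 44, 55]
Pass 1: [14, 35, 62, 84, 7, 44, 55, 99] (6 swaps)
Pass 2: [14, 35, 62, 7, 44, 55, 84, 99] (3 swaps)
Pass 3: [14, 35, 7, 44, 55, 62, 84, 99] (3 swaps)

After 3 passes: [14, 35, 7, 44, 55, 62, 84, 99]


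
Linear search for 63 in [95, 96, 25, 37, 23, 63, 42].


i=0: 95!=63
i=1: 96!=63
i=2: 25!=63
i=3: 37!=63
i=4: 23!=63
i=5: 63==63 found!

Found at 5, 6 comps


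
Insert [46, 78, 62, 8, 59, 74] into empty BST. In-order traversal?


Insert 46: root
Insert 78: R from 46
Insert 62: R from 46 -> L from 78
Insert 8: L from 46
Insert 59: R from 46 -> L from 78 -> L from 62
Insert 74: R from 46 -> L from 78 -> R from 62

In-order: [8, 46, 59, 62, 74, 78]


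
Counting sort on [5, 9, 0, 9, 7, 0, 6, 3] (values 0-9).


Input: [5, 9, 0, 9, 7, 0, 6, 3]
Counts: [2, 0, 0, 1, 0, 1, 1, 1, 0, 2]

Sorted: [0, 0, 3, 5, 6, 7, 9, 9]


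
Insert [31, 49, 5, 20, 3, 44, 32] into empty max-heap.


Insert 31: [31]
Insert 49: [49, 31]
Insert 5: [49, 31, 5]
Insert 20: [49, 31, 5, 20]
Insert 3: [49, 31, 5, 20, 3]
Insert 44: [49, 31, 44, 20, 3, 5]
Insert 32: [49, 31, 44, 20, 3, 5, 32]

Final heap: [49, 31, 44, 20, 3, 5, 32]


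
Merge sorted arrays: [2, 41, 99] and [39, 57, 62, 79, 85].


Take 2 from A
Take 39 from B
Take 41 from A
Take 57 from B
Take 62 from B
Take 79 from B
Take 85 from B

Merged: [2, 39, 41, 57, 62, 79, 85, 99]


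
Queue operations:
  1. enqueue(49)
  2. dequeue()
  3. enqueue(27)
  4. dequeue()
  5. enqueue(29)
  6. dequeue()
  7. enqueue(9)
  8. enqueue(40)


enqueue(49) -> [49]
dequeue()->49, []
enqueue(27) -> [27]
dequeue()->27, []
enqueue(29) -> [29]
dequeue()->29, []
enqueue(9) -> [9]
enqueue(40) -> [9, 40]

Final queue: [9, 40]


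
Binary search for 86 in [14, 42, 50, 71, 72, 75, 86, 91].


Step 1: lo=0, hi=7, mid=3, val=71
Step 2: lo=4, hi=7, mid=5, val=75
Step 3: lo=6, hi=7, mid=6, val=86

Found at index 6


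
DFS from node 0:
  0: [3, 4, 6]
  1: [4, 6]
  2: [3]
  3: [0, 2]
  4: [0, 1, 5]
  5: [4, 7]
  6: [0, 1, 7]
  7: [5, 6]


Visit 0, push [6, 4, 3]
Visit 3, push [2]
Visit 2, push []
Visit 4, push [5, 1]
Visit 1, push [6]
Visit 6, push [7]
Visit 7, push [5]
Visit 5, push []

DFS order: [0, 3, 2, 4, 1, 6, 7, 5]


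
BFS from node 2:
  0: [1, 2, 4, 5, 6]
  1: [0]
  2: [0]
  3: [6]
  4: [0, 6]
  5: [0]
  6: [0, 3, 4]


Visit 2, enqueue [0]
Visit 0, enqueue [1, 4, 5, 6]
Visit 1, enqueue []
Visit 4, enqueue []
Visit 5, enqueue []
Visit 6, enqueue [3]
Visit 3, enqueue []

BFS order: [2, 0, 1, 4, 5, 6, 3]


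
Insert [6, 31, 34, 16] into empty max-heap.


Insert 6: [6]
Insert 31: [31, 6]
Insert 34: [34, 6, 31]
Insert 16: [34, 16, 31, 6]

Final heap: [34, 16, 31, 6]


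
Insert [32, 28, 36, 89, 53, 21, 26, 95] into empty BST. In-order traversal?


Insert 32: root
Insert 28: L from 32
Insert 36: R from 32
Insert 89: R from 32 -> R from 36
Insert 53: R from 32 -> R from 36 -> L from 89
Insert 21: L from 32 -> L from 28
Insert 26: L from 32 -> L from 28 -> R from 21
Insert 95: R from 32 -> R from 36 -> R from 89

In-order: [21, 26, 28, 32, 36, 53, 89, 95]


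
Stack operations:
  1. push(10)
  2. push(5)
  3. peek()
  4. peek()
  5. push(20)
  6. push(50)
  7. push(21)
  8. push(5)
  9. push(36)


push(10) -> [10]
push(5) -> [10, 5]
peek()->5
peek()->5
push(20) -> [10, 5, 20]
push(50) -> [10, 5, 20, 50]
push(21) -> [10, 5, 20, 50, 21]
push(5) -> [10, 5, 20, 50, 21, 5]
push(36) -> [10, 5, 20, 50, 21, 5, 36]

Final stack: [10, 5, 20, 50, 21, 5, 36]


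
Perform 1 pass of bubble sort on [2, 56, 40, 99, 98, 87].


Initial: [2, 56, 40, 99, 98, 87]
Pass 1: [2, 40, 56, 98, 87, 99] (3 swaps)

After 1 pass: [2, 40, 56, 98, 87, 99]


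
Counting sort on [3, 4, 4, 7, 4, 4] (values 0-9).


Input: [3, 4, 4, 7, 4, 4]
Counts: [0, 0, 0, 1, 4, 0, 0, 1, 0, 0]

Sorted: [3, 4, 4, 4, 4, 7]


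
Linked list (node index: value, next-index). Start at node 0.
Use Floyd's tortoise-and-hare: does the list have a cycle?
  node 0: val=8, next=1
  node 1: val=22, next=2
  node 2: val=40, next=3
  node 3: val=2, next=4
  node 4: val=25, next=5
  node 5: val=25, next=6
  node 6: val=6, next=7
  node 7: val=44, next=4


Floyd's tortoise (slow, +1) and hare (fast, +2):
  init: slow=0, fast=0
  step 1: slow=1, fast=2
  step 2: slow=2, fast=4
  step 3: slow=3, fast=6
  step 4: slow=4, fast=4
  slow == fast at node 4: cycle detected

Cycle: yes


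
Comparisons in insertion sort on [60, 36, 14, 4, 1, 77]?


Algorithm: insertion sort
Input: [60, 36, 14, 4, 1, 77]
Sorted: [1, 4, 14, 36, 60, 77]

11


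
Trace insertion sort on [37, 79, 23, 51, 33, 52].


Initial: [37, 79, 23, 51, 33, 52]
Insert 79: [37, 79, 23, 51, 33, 52]
Insert 23: [23, 37, 79, 51, 33, 52]
Insert 51: [23, 37, 51, 79, 33, 52]
Insert 33: [23, 33, 37, 51, 79, 52]
Insert 52: [23, 33, 37, 51, 52, 79]

Sorted: [23, 33, 37, 51, 52, 79]


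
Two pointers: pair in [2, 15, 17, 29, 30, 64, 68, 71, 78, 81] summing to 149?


lo=0(2)+hi=9(81)=83
lo=1(15)+hi=9(81)=96
lo=2(17)+hi=9(81)=98
lo=3(29)+hi=9(81)=110
lo=4(30)+hi=9(81)=111
lo=5(64)+hi=9(81)=145
lo=6(68)+hi=9(81)=149

Yes: 68+81=149


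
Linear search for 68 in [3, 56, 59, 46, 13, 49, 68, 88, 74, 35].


i=0: 3!=68
i=1: 56!=68
i=2: 59!=68
i=3: 46!=68
i=4: 13!=68
i=5: 49!=68
i=6: 68==68 found!

Found at 6, 7 comps


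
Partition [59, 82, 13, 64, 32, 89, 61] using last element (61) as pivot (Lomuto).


Pivot: 61
  59 <= 61: advance i (no swap)
  13 <= 61: swap -> [59, 13, 82, 64, 32, 89, 61]
  32 <= 61: swap -> [59, 13, 32, 64, 82, 89, 61]
Place pivot at 3: [59, 13, 32, 61, 82, 89, 64]

Partitioned: [59, 13, 32, 61, 82, 89, 64]


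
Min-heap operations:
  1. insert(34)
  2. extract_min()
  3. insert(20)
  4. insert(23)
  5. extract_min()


insert(34) -> [34]
extract_min()->34, []
insert(20) -> [20]
insert(23) -> [20, 23]
extract_min()->20, [23]

Final heap: [23]


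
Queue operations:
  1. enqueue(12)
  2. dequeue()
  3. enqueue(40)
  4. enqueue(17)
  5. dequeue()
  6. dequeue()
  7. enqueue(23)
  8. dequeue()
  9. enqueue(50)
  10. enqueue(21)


enqueue(12) -> [12]
dequeue()->12, []
enqueue(40) -> [40]
enqueue(17) -> [40, 17]
dequeue()->40, [17]
dequeue()->17, []
enqueue(23) -> [23]
dequeue()->23, []
enqueue(50) -> [50]
enqueue(21) -> [50, 21]

Final queue: [50, 21]


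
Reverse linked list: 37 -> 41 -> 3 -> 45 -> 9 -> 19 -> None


Step 1: curr=37, set curr.next=prev(None) | reversed so far: 37
Step 2: curr=41, set curr.next=prev(37) | reversed so far: 41 -> 37
Step 3: curr=3, set curr.next=prev(41) | reversed so far: 3 -> 41 -> 37
Step 4: curr=45, set curr.next=prev(3) | reversed so far: 45 -> 3 -> 41 -> 37
Step 5: curr=9, set curr.next=prev(45) | reversed so far: 9 -> 45 -> 3 -> 41 -> 37
Step 6: curr=19, set curr.next=prev(9) | reversed so far: 19 -> 9 -> 45 -> 3 -> 41 -> 37

19 -> 9 -> 45 -> 3 -> 41 -> 37 -> None


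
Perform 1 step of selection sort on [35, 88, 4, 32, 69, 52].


Initial: [35, 88, 4, 32, 69, 52]
Step 1: min=4 at 2
  Swap: [4, 88, 35, 32, 69, 52]

After 1 step: [4, 88, 35, 32, 69, 52]


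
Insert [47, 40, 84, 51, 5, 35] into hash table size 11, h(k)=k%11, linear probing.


Insert 47: h=3 -> slot 3
Insert 40: h=7 -> slot 7
Insert 84: h=7, 1 probes -> slot 8
Insert 51: h=7, 2 probes -> slot 9
Insert 5: h=5 -> slot 5
Insert 35: h=2 -> slot 2

Table: [None, None, 35, 47, None, 5, None, 40, 84, 51, None]


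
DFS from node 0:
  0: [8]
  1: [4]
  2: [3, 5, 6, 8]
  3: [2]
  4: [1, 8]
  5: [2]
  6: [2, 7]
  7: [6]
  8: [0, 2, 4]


Visit 0, push [8]
Visit 8, push [4, 2]
Visit 2, push [6, 5, 3]
Visit 3, push []
Visit 5, push []
Visit 6, push [7]
Visit 7, push []
Visit 4, push [1]
Visit 1, push []

DFS order: [0, 8, 2, 3, 5, 6, 7, 4, 1]


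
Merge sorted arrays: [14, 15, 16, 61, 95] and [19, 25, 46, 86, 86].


Take 14 from A
Take 15 from A
Take 16 from A
Take 19 from B
Take 25 from B
Take 46 from B
Take 61 from A
Take 86 from B
Take 86 from B

Merged: [14, 15, 16, 19, 25, 46, 61, 86, 86, 95]
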